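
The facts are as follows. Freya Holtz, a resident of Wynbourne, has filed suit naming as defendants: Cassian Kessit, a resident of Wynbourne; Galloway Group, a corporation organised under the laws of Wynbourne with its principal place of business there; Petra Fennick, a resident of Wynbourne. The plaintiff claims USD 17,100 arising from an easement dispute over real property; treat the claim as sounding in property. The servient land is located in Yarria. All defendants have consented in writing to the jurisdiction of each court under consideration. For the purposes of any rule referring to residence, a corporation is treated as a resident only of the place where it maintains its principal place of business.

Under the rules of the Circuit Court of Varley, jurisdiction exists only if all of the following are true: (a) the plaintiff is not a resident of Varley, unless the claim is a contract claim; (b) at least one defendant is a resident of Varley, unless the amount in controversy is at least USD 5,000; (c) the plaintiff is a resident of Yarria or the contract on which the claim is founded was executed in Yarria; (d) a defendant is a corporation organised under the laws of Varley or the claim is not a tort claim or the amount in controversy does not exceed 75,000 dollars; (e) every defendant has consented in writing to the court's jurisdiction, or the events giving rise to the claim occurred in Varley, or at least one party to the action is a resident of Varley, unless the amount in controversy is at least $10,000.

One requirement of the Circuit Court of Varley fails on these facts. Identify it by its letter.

The Circuit Court of Varley:
  (a) The plaintiff resides in Wynbourne, which is not Varley. Condition met.
  (b) No defendant resides in Varley (they reside in Wynbourne, Wynbourne, Wynbourne). But the amount in controversy is $17,100, which meets the USD 5,000 floor, and the 'unless' clause therefore excuses the requirement. Met.
  (c) The plaintiff resides in Wynbourne, not Yarria; no contract (and hence no place of execution) is alleged — none of the alternatives is met. Not met.
  (d) The claim is a property claim, not a tort claim, so one alternative holds. Satisfied.
  (e) Every defendant has filed written consent, which satisfies one of the alternatives. Satisfied.
Only condition (c) fails.

(c)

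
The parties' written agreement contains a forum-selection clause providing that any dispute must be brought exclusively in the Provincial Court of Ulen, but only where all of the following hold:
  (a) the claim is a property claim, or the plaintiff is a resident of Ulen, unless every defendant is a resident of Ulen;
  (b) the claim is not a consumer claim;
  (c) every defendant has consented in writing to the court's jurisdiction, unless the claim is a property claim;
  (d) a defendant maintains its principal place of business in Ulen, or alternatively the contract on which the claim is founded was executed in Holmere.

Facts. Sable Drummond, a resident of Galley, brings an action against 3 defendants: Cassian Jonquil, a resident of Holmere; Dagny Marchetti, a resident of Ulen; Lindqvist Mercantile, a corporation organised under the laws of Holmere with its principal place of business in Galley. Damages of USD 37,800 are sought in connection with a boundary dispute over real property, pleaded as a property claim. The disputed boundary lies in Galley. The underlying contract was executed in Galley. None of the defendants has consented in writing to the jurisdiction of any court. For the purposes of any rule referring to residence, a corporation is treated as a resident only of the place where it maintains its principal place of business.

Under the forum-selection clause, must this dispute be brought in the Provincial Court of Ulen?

No

The Provincial Court of Ulen:
  (a) The claim is a property claim, so one alternative holds. Satisfied.
  (b) The claim is a property claim, not a consumer claim. Met.
  (c) No such written consent has been filed. The proviso rescues it, though: the claim is a property claim. Met.
  (d) The corporate defendant(s) have their principal place of business in Galley, not Ulen; the contract was executed in Galley, not Holmere — no alternative holds. Not met.
  → Forum clause is not triggered.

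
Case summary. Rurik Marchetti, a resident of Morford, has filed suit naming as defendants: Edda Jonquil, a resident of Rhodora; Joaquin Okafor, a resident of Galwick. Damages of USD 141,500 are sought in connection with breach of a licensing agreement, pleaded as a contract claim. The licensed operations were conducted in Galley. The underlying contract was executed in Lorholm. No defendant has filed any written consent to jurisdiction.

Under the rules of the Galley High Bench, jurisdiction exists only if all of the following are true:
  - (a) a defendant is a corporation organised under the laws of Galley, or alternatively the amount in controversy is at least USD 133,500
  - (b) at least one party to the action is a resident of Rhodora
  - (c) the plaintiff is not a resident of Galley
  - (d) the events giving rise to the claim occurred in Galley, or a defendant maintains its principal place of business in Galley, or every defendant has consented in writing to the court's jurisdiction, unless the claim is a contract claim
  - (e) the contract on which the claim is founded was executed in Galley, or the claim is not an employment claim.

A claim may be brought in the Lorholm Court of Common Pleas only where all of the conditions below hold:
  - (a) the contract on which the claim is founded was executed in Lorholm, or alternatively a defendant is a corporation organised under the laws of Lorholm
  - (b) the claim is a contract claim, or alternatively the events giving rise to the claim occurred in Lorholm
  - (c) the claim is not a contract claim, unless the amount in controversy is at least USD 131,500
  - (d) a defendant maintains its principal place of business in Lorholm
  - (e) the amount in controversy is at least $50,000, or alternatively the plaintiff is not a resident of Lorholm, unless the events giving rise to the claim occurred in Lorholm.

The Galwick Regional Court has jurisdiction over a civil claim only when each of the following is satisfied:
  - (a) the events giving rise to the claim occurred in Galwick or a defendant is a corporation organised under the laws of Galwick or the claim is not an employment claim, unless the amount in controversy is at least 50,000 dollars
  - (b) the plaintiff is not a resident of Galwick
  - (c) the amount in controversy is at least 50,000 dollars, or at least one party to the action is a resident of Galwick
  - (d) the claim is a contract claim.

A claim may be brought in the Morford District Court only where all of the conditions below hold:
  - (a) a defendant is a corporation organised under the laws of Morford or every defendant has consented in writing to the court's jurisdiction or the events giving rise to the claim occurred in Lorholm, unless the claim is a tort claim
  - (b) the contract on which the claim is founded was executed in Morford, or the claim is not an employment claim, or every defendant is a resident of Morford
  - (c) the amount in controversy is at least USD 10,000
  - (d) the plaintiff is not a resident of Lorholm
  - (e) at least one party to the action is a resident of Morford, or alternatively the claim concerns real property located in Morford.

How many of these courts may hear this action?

The Galley High Bench:
  (a) The amount in controversy is $141,500, which meets the USD 133,500 floor, so this disjunct is met. Satisfied.
  (b) Edda Jonquil resides in Rhodora. Satisfied.
  (c) The plaintiff resides in Morford, which is not Galley. Satisfied.
  (d) The operative events occurred in Galley — that alternative is enough. Met.
  (e) The claim is a contract claim, not an employment claim, which satisfies one of the alternatives. Met.
  → Every requirement is satisfied — jurisdiction.
The Lorholm Court of Common Pleas:
  (a) The contract was executed in Lorholm, so one alternative holds. Met.
  (b) The claim is a contract claim, so one alternative holds. Met.
  (c) The claim is a contract claim. However, the amount in controversy is 141,500 dollars, which meets the USD 131,500 floor, so the 'unless' proviso supplies this condition. Satisfied.
  (d) No defendant is a corporation. Fails.
  (e) The amount in controversy is 141,500 dollars, which meets the 50,000 dollars floor, so one alternative holds. Condition met.
  → Not every requirement is met — no jurisdiction.
The Galwick Regional Court:
  (a) The claim is a contract claim, not an employment claim, so one alternative holds. Condition met.
  (b) The plaintiff resides in Morford, which is not Galwick. Met.
  (c) The amount in controversy is USD 141,500, which meets the $50,000 floor, which satisfies one of the alternatives. Met.
  (d) The claim is a contract claim. Satisfied.
  → The court has jurisdiction.
The Morford District Court:
  (a) No defendant is a corporation; no such written consent has been filed; the operative events occurred in Galley, not Lorholm — no alternative holds. And the claim is a contract claim, not a tort claim, so the proviso does not save it. Fails.
  (b) The claim is a contract claim, not an employment claim — that alternative is enough. Satisfied.
  (c) The amount in controversy is USD 141,500, which meets the USD 10,000 floor. Condition met.
  (d) The plaintiff resides in Morford, which is not Lorholm. Met.
  (e) Rurik Marchetti resides in Morford, which satisfies one of the alternatives. Condition met.
  → Not every requirement is met — no jurisdiction.
Courts with jurisdiction: the Galley High Bench, the Galwick Regional Court — 2 in total.

2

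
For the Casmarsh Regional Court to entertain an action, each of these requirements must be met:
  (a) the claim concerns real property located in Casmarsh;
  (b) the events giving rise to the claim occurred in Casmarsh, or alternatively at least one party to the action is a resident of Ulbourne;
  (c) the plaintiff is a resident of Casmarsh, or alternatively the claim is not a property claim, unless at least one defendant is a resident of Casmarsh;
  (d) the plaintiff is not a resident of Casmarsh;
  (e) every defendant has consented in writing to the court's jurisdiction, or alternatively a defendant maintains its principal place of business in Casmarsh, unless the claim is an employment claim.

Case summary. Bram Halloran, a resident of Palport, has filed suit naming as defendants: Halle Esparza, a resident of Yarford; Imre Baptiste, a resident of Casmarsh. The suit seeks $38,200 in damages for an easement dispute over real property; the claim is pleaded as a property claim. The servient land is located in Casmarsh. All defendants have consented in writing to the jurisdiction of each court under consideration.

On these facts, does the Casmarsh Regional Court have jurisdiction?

Yes

The Casmarsh Regional Court:
  (a) The property lies in Casmarsh. Met.
  (b) The operative events occurred in Casmarsh, so one alternative holds. Condition met.
  (c) The plaintiff resides in Palport, not Casmarsh; the claim is a property claim — no alternative holds. But Imre Baptiste resides in Casmarsh, and the 'unless' clause therefore excuses the requirement. Satisfied.
  (d) The plaintiff resides in Palport, which is not Casmarsh. Satisfied.
  (e) Every defendant has filed written consent, so one alternative holds. Met.
  → All conditions met; jurisdiction exists.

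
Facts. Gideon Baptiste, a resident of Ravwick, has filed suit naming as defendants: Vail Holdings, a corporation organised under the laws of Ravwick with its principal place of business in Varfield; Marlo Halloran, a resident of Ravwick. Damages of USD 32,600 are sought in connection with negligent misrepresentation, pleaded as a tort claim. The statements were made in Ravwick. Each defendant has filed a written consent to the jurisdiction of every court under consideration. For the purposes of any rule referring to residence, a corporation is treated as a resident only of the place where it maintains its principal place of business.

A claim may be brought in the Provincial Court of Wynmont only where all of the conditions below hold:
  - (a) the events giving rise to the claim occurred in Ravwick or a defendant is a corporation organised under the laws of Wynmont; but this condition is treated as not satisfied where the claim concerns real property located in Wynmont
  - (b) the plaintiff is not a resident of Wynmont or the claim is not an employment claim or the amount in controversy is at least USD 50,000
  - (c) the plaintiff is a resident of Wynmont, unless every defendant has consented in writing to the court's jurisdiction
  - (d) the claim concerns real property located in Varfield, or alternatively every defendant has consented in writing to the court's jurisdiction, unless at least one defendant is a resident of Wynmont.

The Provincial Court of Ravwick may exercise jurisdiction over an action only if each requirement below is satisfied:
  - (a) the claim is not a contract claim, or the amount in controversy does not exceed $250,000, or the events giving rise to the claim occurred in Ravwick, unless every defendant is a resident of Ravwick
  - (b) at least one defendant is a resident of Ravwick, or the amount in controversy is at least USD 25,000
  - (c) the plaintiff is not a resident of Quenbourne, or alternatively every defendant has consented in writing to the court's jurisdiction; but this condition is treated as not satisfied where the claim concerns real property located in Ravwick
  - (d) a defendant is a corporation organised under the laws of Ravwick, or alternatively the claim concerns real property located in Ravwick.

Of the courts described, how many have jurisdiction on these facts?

The Provincial Court of Wynmont:
  (a) The operative events occurred in Ravwick, which satisfies one of the alternatives. The carve-out does not apply: the claim does not concern real property. Met.
  (b) The plaintiff resides in Ravwick, which is not Wynmont, so one alternative holds. Condition met.
  (c) The plaintiff resides in Ravwick, not Wynmont. But every defendant has filed written consent, and the 'unless' clause therefore excuses the requirement. Satisfied.
  (d) Every defendant has filed written consent, which satisfies one of the alternatives. Satisfied.
  → Every requirement is satisfied — jurisdiction.
The Provincial Court of Ravwick:
  (a) The claim is a tort claim, not a contract claim — that alternative is enough. Met.
  (b) Marlo Halloran resides in Ravwick — that alternative is enough. Condition met.
  (c) The plaintiff resides in Ravwick, which is not Quenbourne, so this disjunct is met. And the carve-out is inapplicable — the claim does not concern real property. Satisfied.
  (d) Vail Holdings is organised under the laws of Ravwick, which satisfies one of the alternatives. Satisfied.
  → Every requirement is satisfied — jurisdiction.
Courts with jurisdiction: the Provincial Court of Wynmont, the Provincial Court of Ravwick — 2 in total.

2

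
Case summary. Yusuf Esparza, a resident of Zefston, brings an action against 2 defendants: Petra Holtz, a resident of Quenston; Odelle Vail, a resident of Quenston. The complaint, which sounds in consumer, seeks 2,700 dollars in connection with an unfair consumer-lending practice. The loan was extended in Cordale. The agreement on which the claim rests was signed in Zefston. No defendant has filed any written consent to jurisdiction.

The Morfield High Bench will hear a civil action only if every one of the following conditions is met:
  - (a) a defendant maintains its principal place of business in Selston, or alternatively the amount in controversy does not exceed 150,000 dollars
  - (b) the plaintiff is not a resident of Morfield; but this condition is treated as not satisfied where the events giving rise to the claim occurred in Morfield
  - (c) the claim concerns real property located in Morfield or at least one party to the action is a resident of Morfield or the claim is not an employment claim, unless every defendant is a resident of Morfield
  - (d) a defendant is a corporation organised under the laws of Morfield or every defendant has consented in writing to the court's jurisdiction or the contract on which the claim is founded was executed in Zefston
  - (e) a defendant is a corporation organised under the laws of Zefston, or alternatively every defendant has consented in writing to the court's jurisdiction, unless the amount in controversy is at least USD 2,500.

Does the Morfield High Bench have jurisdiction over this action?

The Morfield High Bench:
  (a) The amount in controversy is 2,700 dollars, within the 150,000 dollars ceiling, so this disjunct is met. Satisfied.
  (b) The plaintiff resides in Zefston, which is not Morfield. The exception is not triggered, since the operative events occurred in Cordale, not Morfield. Satisfied.
  (c) The claim is a consumer claim, not an employment claim, which satisfies one of the alternatives. Met.
  (d) The contract was executed in Zefston — that alternative is enough. Condition met.
  (e) No defendant is a corporation; no such written consent has been filed — every alternative fails. The proviso rescues it, though: the amount in controversy is USD 2,700, which meets the $2,500 floor. Satisfied.
  → All conditions met; jurisdiction exists.

Yes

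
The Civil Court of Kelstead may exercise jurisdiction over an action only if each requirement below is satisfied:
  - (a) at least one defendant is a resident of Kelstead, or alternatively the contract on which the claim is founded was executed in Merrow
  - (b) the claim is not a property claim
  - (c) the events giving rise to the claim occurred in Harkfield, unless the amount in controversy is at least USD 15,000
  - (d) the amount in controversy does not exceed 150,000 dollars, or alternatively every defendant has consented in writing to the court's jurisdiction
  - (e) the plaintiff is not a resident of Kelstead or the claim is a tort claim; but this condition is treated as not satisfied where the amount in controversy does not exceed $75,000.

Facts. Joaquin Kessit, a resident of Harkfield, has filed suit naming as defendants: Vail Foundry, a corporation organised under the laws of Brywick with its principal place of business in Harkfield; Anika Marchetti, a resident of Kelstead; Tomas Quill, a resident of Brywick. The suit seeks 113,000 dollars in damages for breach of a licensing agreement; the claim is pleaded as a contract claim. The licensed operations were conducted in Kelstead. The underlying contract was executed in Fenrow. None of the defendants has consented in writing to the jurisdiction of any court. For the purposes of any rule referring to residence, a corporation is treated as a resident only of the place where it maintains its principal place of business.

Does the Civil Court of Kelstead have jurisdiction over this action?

Yes

The Civil Court of Kelstead:
  (a) Anika Marchetti resides in Kelstead, which satisfies one of the alternatives. Met.
  (b) The claim is a contract claim, not a property claim. Met.
  (c) The operative events occurred in Kelstead, not Harkfield. But the amount in controversy is 113,000 dollars, which meets the $15,000 floor, and the 'unless' clause therefore excuses the requirement. Met.
  (d) The amount in controversy is $113,000, within the $150,000 ceiling — that alternative is enough. Satisfied.
  (e) The plaintiff resides in Harkfield, which is not Kelstead — that alternative is enough. The carve-out does not apply: the amount in controversy is 113,000 dollars, above the $75,000 ceiling. Condition met.
  → Every requirement is satisfied — jurisdiction.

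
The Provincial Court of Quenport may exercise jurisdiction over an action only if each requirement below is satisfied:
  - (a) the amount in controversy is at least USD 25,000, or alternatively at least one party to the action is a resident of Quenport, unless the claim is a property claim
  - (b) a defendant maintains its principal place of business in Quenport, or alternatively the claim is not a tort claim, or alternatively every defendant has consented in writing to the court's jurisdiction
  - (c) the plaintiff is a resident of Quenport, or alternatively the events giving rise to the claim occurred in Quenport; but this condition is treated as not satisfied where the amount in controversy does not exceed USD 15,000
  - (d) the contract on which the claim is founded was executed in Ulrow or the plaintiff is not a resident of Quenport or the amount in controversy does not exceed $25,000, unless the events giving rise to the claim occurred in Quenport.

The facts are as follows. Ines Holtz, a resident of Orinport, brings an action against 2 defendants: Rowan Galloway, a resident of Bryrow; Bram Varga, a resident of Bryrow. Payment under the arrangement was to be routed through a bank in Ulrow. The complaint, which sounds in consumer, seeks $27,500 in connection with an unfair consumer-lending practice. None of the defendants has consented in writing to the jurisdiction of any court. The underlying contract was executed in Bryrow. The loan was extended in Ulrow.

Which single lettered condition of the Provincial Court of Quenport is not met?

(c)

The Provincial Court of Quenport:
  (a) The amount in controversy is USD 27,500, which meets the $25,000 floor, so one alternative holds. Condition met.
  (b) The claim is a consumer claim, not a tort claim — that alternative is enough. Met.
  (c) The plaintiff resides in Orinport, not Quenport; the operative events occurred in Ulrow, not Quenport — none of the alternatives is met. Not satisfied.
  (d) The plaintiff resides in Orinport, which is not Quenport, so this disjunct is met. Satisfied.
Only condition (c) fails.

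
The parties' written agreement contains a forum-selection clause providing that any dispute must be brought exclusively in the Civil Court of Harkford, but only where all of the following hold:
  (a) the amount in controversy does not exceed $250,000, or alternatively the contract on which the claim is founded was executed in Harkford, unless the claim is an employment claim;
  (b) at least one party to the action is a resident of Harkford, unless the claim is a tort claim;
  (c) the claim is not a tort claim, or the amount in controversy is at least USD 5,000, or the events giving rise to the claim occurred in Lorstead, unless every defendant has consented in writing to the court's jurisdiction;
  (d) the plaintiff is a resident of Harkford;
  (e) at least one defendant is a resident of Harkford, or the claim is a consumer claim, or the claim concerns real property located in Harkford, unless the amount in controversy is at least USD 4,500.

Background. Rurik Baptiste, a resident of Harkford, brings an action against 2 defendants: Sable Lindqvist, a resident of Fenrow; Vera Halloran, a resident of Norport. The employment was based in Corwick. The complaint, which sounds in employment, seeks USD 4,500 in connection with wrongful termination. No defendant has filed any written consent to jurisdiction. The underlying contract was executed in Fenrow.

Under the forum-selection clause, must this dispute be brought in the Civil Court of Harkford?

The Civil Court of Harkford:
  (a) The amount in controversy is USD 4,500, within the 250,000 dollars ceiling, which satisfies one of the alternatives. Satisfied.
  (b) Rurik Baptiste resides in Harkford. Condition met.
  (c) The claim is an employment claim, not a tort claim, so one alternative holds. Met.
  (d) The plaintiff resides in Harkford. Met.
  (e) No defendant resides in Harkford (they reside in Fenrow, Norport); the claim is an employment claim, not a consumer claim; the claim does not concern real property — every alternative fails. But the amount in controversy is USD 4,500, which meets the $4,500 floor, and the 'unless' clause therefore excuses the requirement. Satisfied.
  → Forum clause is triggered.

Yes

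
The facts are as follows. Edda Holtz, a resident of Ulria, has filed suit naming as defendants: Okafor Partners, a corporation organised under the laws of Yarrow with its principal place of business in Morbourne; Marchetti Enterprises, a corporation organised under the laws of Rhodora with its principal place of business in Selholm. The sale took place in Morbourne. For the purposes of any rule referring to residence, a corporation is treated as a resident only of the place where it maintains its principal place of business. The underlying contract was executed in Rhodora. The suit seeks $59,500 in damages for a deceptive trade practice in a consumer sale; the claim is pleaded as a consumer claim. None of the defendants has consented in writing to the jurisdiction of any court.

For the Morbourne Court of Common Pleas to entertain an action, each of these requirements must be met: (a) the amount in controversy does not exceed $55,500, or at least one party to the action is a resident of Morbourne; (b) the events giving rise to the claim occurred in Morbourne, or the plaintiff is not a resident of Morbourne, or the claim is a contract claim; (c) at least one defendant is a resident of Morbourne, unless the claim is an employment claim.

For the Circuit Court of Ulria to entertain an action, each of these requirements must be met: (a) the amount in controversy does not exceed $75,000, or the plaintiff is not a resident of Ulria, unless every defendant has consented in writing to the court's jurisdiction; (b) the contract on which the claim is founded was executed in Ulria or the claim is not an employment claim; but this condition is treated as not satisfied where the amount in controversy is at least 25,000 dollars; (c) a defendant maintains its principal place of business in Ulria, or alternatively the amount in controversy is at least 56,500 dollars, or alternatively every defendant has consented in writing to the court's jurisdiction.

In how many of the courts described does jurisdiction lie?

1

The Morbourne Court of Common Pleas:
  (a) Okafor Partners resides in Morbourne, so this disjunct is met. Condition met.
  (b) The operative events occurred in Morbourne, which satisfies one of the alternatives. Satisfied.
  (c) Okafor Partners resides in Morbourne. Satisfied.
  → Jurisdiction lies.
The Circuit Court of Ulria:
  (a) The amount in controversy is $59,500, within the $75,000 ceiling — that alternative is enough. Met.
  (b) The claim is a consumer claim, not an employment claim, so this disjunct is met. However, the amount in controversy is $59,500, which meets the USD 25,000 floor, which falls within the stated exception and so defeats the condition. Not satisfied.
  (c) The amount in controversy is USD 59,500, which meets the $56,500 floor — that alternative is enough. Satisfied.
  → Not every requirement is met — no jurisdiction.
Courts with jurisdiction: the Morbourne Court of Common Pleas — 1 in total.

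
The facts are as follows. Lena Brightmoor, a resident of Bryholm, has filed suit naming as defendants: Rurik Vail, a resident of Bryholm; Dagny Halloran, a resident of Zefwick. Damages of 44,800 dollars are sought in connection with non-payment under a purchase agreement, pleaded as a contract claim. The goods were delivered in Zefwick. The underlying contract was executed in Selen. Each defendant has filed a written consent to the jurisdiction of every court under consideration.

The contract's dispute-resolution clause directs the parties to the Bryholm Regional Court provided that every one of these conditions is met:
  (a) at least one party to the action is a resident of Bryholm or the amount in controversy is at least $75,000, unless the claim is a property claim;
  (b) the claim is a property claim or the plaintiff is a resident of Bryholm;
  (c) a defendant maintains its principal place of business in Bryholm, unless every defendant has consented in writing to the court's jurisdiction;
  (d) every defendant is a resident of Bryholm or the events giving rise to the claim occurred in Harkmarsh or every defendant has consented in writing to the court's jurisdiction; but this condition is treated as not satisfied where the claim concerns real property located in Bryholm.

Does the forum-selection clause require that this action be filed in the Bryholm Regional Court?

Yes

The Bryholm Regional Court:
  (a) Lena Brightmoor resides in Bryholm, which satisfies one of the alternatives. Satisfied.
  (b) The plaintiff resides in Bryholm — that alternative is enough. Condition met.
  (c) No defendant is a corporation. However, every defendant has filed written consent, so the 'unless' proviso supplies this condition. Satisfied.
  (d) Every defendant has filed written consent — that alternative is enough. The exception is not triggered, since the claim does not concern real property. Condition met.
  → Forum clause is triggered.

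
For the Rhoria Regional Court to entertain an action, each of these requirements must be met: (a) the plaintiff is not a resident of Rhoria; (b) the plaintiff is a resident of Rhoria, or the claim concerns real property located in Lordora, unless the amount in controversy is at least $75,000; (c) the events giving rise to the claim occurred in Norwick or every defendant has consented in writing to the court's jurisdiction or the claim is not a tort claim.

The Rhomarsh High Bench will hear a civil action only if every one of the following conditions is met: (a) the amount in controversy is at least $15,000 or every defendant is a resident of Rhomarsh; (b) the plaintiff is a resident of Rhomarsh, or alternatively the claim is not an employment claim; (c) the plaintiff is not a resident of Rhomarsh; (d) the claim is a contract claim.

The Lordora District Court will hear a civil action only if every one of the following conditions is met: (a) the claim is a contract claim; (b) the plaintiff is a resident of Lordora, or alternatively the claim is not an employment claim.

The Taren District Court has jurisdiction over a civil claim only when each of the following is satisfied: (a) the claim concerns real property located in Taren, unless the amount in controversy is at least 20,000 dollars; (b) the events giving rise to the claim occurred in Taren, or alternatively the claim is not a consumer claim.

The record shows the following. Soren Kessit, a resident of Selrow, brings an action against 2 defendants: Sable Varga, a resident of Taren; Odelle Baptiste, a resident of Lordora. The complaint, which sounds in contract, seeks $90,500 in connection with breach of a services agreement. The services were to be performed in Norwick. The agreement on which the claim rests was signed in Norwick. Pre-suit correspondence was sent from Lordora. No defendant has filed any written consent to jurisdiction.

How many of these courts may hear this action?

4

The Rhoria Regional Court:
  (a) The plaintiff resides in Selrow, which is not Rhoria. Condition met.
  (b) The plaintiff resides in Selrow, not Rhoria; the claim does not concern real property — every alternative fails. But the amount in controversy is 90,500 dollars, which meets the USD 75,000 floor, and the 'unless' clause therefore excuses the requirement. Condition met.
  (c) The operative events occurred in Norwick — that alternative is enough. Satisfied.
  → Jurisdiction lies.
The Rhomarsh High Bench:
  (a) The amount in controversy is $90,500, which meets the 15,000 dollars floor, so one alternative holds. Condition met.
  (b) The claim is a contract claim, not an employment claim, so one alternative holds. Satisfied.
  (c) The plaintiff resides in Selrow, which is not Rhomarsh. Satisfied.
  (d) The claim is a contract claim. Condition met.
  → Every requirement is satisfied — jurisdiction.
The Lordora District Court:
  (a) The claim is a contract claim. Condition met.
  (b) The claim is a contract claim, not an employment claim, so this disjunct is met. Met.
  → Jurisdiction lies.
The Taren District Court:
  (a) The claim does not concern real property. But the amount in controversy is 90,500 dollars, which meets the $20,000 floor, and the 'unless' clause therefore excuses the requirement. Condition met.
  (b) The claim is a contract claim, not a consumer claim, which satisfies one of the alternatives. Satisfied.
  → All conditions met; jurisdiction exists.
Courts with jurisdiction: the Rhoria Regional Court, the Rhomarsh High Bench, the Lordora District Court, the Taren District Court — 4 in total.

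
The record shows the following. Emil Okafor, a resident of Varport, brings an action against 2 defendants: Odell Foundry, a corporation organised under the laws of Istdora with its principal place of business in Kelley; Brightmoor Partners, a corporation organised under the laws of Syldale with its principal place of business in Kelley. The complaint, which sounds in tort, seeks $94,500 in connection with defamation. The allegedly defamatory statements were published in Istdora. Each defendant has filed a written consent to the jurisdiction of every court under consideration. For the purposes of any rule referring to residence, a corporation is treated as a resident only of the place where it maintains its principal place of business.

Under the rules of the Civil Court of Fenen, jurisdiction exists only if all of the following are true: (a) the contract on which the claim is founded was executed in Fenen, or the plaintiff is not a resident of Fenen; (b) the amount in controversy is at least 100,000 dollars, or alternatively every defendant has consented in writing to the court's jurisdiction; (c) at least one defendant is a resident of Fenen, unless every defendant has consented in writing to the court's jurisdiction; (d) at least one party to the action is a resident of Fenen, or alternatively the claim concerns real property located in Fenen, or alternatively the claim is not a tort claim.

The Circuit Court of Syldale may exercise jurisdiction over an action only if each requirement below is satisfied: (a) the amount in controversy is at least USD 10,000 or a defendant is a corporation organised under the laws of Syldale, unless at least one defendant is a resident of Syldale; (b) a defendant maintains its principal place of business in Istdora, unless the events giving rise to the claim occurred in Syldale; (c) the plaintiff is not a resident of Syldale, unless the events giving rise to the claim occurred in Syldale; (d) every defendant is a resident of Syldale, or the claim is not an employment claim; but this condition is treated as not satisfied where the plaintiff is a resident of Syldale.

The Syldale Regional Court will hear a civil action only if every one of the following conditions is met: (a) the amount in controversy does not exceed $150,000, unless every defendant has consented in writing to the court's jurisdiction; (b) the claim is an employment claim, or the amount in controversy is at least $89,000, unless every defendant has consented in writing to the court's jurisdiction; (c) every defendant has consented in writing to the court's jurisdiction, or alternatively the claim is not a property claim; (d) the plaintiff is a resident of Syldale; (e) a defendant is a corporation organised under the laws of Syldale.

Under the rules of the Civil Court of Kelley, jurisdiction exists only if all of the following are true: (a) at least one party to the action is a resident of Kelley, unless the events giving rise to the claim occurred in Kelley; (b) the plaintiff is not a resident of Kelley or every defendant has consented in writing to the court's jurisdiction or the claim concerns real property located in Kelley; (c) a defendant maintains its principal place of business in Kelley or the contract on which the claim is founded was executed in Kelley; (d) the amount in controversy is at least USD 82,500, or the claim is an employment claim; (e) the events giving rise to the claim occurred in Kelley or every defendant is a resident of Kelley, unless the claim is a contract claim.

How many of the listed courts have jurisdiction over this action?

The Civil Court of Fenen:
  (a) The plaintiff resides in Varport, which is not Fenen, so one alternative holds. Satisfied.
  (b) Every defendant has filed written consent, so one alternative holds. Met.
  (c) No defendant resides in Fenen (they reside in Kelley, Kelley). The proviso rescues it, though: every defendant has filed written consent. Met.
  (d) No party resides in Fenen; the claim does not concern real property; the claim is a tort claim — none of the alternatives is met. Not met.
  → At least one condition fails; no jurisdiction.
The Circuit Court of Syldale:
  (a) The amount in controversy is 94,500 dollars, which meets the $10,000 floor, so one alternative holds. Condition met.
  (b) The corporate defendant(s) have their principal place of business in Kelley, not Istdora. The proviso offers no rescue either, since the operative events occurred in Istdora, not Syldale. Condition not met.
  (c) The plaintiff resides in Varport, which is not Syldale. Condition met.
  (d) The claim is a tort claim, not an employment claim, which satisfies one of the alternatives. The exception is not triggered, since the plaintiff resides in Varport, not Syldale. Met.
  → At least one condition fails; no jurisdiction.
The Syldale Regional Court:
  (a) The amount in controversy is USD 94,500, within the $150,000 ceiling. Satisfied.
  (b) The amount in controversy is USD 94,500, which meets the 89,000 dollars floor, so one alternative holds. Met.
  (c) Every defendant has filed written consent — that alternative is enough. Met.
  (d) The plaintiff resides in Varport, not Syldale. Not met.
  (e) Brightmoor Partners is organised under the laws of Syldale. Satisfied.
  → No jurisdiction.
The Civil Court of Kelley:
  (a) Odell Foundry resides in Kelley. Satisfied.
  (b) The plaintiff resides in Varport, which is not Kelley, so this disjunct is met. Met.
  (c) Odell Foundry has its principal place of business in Kelley — that alternative is enough. Satisfied.
  (d) The amount in controversy is $94,500, which meets the $82,500 floor, so this disjunct is met. Condition met.
  (e) The defendants reside as follows — Odell Foundry in Kelley, Brightmoor Partners in Kelley — all in Kelley, which satisfies one of the alternatives. Met.
  → The court has jurisdiction.
Courts with jurisdiction: the Civil Court of Kelley — 1 in total.

1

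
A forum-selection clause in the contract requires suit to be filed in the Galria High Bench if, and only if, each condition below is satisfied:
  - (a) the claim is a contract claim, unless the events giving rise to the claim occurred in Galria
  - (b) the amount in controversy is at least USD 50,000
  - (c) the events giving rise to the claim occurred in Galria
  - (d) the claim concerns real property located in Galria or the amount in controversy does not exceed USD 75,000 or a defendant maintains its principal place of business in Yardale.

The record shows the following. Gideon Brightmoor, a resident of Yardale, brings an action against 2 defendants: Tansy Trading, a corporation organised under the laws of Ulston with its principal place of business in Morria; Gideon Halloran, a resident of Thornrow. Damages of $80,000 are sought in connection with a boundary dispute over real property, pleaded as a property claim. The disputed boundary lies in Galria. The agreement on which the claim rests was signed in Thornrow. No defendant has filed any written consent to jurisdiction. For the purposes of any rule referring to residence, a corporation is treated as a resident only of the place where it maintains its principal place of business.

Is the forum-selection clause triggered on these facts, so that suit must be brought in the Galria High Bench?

The Galria High Bench:
  (a) The claim is a property claim, not a contract claim. However, the operative events occurred in Galria, so the 'unless' proviso supplies this condition. Condition met.
  (b) The amount in controversy is USD 80,000, which meets the $50,000 floor. Condition met.
  (c) The operative events occurred in Galria. Met.
  (d) The property lies in Galria, so this disjunct is met. Condition met.
  → Forum clause is triggered.

Yes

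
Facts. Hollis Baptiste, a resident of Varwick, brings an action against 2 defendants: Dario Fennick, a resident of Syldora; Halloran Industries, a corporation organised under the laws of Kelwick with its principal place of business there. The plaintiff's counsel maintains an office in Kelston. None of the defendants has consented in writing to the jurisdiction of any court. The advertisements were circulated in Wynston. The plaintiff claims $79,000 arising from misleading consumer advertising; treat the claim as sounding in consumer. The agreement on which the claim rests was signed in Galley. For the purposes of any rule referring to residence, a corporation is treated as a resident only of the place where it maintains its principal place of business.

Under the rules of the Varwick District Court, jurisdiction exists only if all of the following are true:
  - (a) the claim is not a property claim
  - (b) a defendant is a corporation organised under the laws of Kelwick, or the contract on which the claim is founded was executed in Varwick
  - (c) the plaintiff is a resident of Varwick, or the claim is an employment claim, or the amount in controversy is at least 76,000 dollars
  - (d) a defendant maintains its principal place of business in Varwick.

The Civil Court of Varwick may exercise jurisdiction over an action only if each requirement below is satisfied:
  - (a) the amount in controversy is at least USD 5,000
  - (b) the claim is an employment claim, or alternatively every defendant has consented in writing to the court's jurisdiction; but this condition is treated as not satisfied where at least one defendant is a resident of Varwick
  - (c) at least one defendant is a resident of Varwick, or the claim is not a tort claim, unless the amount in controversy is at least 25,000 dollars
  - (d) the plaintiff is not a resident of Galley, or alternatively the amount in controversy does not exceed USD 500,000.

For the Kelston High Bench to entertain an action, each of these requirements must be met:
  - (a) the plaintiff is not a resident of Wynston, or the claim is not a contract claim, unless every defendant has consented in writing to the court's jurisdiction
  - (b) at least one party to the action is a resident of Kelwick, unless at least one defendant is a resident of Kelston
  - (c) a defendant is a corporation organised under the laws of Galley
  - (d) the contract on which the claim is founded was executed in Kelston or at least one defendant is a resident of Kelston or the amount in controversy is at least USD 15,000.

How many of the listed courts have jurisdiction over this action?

0

The Varwick District Court:
  (a) The claim is a consumer claim, not a property claim. Condition met.
  (b) Halloran Industries is organised under the laws of Kelwick, which satisfies one of the alternatives. Met.
  (c) The plaintiff resides in Varwick, which satisfies one of the alternatives. Condition met.
  (d) The corporate defendant(s) have their principal place of business in Kelwick, not Varwick. Condition not met.
  → The court lacks jurisdiction.
The Civil Court of Varwick:
  (a) The amount in controversy is 79,000 dollars, which meets the USD 5,000 floor. Met.
  (b) The claim is a consumer claim, not an employment claim; no such written consent has been filed — no alternative holds. Not satisfied.
  (c) The claim is a consumer claim, not a tort claim, which satisfies one of the alternatives. Condition met.
  (d) The plaintiff resides in Varwick, which is not Galley, which satisfies one of the alternatives. Satisfied.
  → Not every requirement is met — no jurisdiction.
The Kelston High Bench:
  (a) The plaintiff resides in Varwick, which is not Wynston, which satisfies one of the alternatives. Condition met.
  (b) Halloran Industries resides in Kelwick. Met.
  (c) The corporate defendant(s) are organised in Kelwick, not Galley. Not satisfied.
  (d) The amount in controversy is $79,000, which meets the USD 15,000 floor, which satisfies one of the alternatives. Met.
  → The court lacks jurisdiction.
No court satisfies all of its conditions.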